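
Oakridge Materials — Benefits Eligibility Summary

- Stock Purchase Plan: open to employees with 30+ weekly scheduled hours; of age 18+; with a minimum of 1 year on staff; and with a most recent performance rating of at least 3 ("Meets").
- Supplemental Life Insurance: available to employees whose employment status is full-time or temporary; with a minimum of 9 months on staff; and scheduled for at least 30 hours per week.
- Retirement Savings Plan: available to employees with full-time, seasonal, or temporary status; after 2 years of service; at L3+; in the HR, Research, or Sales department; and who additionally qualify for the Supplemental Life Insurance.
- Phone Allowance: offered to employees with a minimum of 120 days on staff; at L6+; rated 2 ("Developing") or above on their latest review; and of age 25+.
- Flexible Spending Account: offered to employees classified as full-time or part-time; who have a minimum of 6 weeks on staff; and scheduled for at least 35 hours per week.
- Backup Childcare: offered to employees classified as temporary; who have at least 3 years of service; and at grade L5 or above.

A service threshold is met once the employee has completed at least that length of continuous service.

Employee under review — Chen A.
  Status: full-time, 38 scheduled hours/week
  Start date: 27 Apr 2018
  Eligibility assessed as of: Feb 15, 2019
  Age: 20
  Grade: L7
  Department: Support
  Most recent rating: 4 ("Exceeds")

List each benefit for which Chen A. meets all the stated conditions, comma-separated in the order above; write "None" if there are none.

Service from 27 Apr 2018 to Feb 15, 2019: 294 days.
Stock Purchase Plan — 38 hrs/wk ≥ 30 ✓; age 20 ≥ 18 ✓; service 294 days < 1 year (≈365 days) ✗ → not eligible.
Supplemental Life Insurance — status full-time ✓; service 294 days ≥ 9 months (≈270 days) ✓; 38 hrs/wk ≥ 30 ✓ → eligible.
Retirement Savings Plan — status full-time ✓; service 294 days < 2 years (≈730 days) ✗ → not eligible.
Phone Allowance — service 294 days ≥ 120 days ✓; grade L7 ≥ L6 ✓; rating 4 ≥ 2 ✓; age 20 < 25 ✗ → not eligible.
Flexible Spending Account — status full-time ✓; service 294 days ≥ 6 weeks (≈42 days) ✓; 38 hrs/wk ≥ 35 ✓ → eligible.
Backup Childcare — status full-time ✗ (requires temporary) → not eligible.

Supplemental Life Insurance, Flexible Spending Account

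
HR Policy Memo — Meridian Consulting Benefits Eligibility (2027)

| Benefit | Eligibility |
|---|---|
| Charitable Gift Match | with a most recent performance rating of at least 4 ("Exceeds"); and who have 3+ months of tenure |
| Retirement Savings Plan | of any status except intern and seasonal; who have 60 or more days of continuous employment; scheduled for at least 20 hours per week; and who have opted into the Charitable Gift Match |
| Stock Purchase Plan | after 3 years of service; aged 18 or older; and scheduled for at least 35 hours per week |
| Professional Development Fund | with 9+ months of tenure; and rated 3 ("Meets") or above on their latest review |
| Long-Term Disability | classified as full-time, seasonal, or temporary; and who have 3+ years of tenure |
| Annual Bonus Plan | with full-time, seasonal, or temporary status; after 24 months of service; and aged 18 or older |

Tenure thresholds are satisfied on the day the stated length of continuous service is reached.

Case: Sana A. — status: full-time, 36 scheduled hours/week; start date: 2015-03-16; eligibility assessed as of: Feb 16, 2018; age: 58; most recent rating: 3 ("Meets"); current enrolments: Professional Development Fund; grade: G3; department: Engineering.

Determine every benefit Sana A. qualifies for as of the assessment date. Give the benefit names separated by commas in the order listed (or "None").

Professional Development Fund, Annual Bonus Plan

Service from 2015-03-16 to Feb 16, 2018: 1068 days.
Charitable Gift Match — rating 3 < 4 ✗ → not eligible.
Retirement Savings Plan — status full-time ✓ (not excluded); service 1068 days ≥ 60 days ✓; 36 hrs/wk ≥ 20 ✓; not enrolled in Charitable Gift Match ✗ → not eligible.
Stock Purchase Plan — service 1068 days < 3 years (≈1095 days) ✗ → not eligible.
Professional Development Fund — service 1068 days ≥ 9 months (≈270 days) ✓; rating 3 ≥ 3 ✓ → eligible.
Long-Term Disability — status full-time ✓; service 1068 days < 3 years (≈1095 days) ✗ → not eligible.
Annual Bonus Plan — status full-time ✓; service 1068 days ≥ 24 months (≈720 days) ✓; age 58 ≥ 18 ✓ → eligible.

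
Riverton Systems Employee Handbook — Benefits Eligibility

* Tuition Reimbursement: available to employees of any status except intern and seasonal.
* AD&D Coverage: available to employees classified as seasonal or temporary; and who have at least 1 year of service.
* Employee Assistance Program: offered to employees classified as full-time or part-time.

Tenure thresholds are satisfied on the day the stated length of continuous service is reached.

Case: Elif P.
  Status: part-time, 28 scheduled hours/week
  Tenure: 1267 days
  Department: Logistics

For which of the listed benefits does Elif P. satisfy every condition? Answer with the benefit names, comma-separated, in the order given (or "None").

Tuition Reimbursement, Employee Assistance Program

Tuition Reimbursement — status part-time ✓ (not excluded) → eligible.
AD&D Coverage — status part-time ✗ (requires seasonal or temporary) → not eligible.
Employee Assistance Program — status part-time ✓ → eligible.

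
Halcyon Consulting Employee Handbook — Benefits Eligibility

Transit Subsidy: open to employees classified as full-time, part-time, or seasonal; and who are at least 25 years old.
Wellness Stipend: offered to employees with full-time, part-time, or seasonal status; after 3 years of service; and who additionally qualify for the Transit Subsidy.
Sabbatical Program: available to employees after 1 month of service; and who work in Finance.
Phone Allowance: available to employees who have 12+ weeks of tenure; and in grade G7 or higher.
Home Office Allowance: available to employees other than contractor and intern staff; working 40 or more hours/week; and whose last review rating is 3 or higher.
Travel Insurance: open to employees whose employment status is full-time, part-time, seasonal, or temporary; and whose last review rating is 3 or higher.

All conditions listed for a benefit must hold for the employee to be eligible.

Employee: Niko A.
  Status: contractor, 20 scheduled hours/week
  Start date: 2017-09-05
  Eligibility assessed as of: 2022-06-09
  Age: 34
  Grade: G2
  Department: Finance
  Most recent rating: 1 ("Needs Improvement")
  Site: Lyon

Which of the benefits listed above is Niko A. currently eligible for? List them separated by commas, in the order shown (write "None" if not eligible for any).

Sabbatical Program

Service from 2017-09-05 to 2022-06-09: 1738 days.
Transit Subsidy — status contractor ✗ (requires full-time, part-time, or seasonal) → not eligible.
Wellness Stipend — status contractor ✗ (requires full-time, part-time, or seasonal) → not eligible.
Sabbatical Program — service 1738 days ≥ 1 month (≈30 days) ✓; dept Finance ✓ → eligible.
Phone Allowance — service 1738 days ≥ 12 weeks (≈84 days) ✓; grade G2 < G7 ✗ → not eligible.
Home Office Allowance — status contractor ✗ (excluded) → not eligible.
Travel Insurance — status contractor ✗ (requires full-time, part-time, seasonal, or temporary) → not eligible.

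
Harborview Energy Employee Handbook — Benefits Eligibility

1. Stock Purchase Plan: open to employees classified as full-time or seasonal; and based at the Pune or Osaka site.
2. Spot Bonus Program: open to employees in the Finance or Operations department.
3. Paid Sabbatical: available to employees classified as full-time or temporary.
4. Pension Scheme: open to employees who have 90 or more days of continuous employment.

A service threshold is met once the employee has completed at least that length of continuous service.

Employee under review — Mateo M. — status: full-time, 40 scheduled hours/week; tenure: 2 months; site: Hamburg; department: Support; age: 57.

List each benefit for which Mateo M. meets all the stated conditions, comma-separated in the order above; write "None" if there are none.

Stock Purchase Plan — status full-time ✓; site Hamburg ✗ (not Pune or Osaka) → not eligible.
Spot Bonus Program — dept Support ✗ → not eligible.
Paid Sabbatical — status full-time ✓ → eligible.
Pension Scheme — service 2 months < 90 days ✗ → not eligible.

Paid Sabbatical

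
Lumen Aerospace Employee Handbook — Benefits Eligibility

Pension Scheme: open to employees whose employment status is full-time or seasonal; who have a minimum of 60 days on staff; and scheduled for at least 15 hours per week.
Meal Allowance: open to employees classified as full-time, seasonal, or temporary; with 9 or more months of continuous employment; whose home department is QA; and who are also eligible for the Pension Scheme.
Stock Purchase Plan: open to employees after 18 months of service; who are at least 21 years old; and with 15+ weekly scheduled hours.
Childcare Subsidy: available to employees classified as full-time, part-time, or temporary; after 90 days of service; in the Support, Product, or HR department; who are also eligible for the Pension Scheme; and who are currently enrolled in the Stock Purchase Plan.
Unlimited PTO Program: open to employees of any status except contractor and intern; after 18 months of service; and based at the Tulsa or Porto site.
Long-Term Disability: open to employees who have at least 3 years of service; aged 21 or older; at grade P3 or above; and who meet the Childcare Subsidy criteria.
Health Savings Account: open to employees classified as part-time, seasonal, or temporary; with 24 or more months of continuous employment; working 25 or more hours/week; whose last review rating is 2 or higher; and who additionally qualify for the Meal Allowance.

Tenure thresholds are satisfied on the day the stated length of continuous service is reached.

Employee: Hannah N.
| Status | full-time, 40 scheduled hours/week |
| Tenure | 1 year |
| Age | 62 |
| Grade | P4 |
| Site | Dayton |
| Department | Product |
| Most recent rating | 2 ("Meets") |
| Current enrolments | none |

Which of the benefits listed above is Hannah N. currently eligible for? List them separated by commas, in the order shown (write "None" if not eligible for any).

Pension Scheme — status full-time ✓; service 1 year ≥ 60 days ✓; 40 hrs/wk ≥ 15 ✓ → eligible.
Meal Allowance — status full-time ✓; service 1 year ≥ 9 months (≈270 days) ✓; dept Product ✗ → not eligible.
Stock Purchase Plan — service 1 year < 18 months (≈540 days) ✗ → not eligible.
Childcare Subsidy — status full-time ✓; service 1 year ≥ 90 days ✓; dept Product ✓; eligible for Pension Scheme ✓; not enrolled in Stock Purchase Plan ✗ → not eligible.
Unlimited PTO Program — status full-time ✓ (not excluded); service 1 year < 18 months (≈540 days) ✗ → not eligible.
Long-Term Disability — service 1 year < 3 years ✗ → not eligible.
Health Savings Account — status full-time ✗ (requires part-time, seasonal, or temporary) → not eligible.

Pension Scheme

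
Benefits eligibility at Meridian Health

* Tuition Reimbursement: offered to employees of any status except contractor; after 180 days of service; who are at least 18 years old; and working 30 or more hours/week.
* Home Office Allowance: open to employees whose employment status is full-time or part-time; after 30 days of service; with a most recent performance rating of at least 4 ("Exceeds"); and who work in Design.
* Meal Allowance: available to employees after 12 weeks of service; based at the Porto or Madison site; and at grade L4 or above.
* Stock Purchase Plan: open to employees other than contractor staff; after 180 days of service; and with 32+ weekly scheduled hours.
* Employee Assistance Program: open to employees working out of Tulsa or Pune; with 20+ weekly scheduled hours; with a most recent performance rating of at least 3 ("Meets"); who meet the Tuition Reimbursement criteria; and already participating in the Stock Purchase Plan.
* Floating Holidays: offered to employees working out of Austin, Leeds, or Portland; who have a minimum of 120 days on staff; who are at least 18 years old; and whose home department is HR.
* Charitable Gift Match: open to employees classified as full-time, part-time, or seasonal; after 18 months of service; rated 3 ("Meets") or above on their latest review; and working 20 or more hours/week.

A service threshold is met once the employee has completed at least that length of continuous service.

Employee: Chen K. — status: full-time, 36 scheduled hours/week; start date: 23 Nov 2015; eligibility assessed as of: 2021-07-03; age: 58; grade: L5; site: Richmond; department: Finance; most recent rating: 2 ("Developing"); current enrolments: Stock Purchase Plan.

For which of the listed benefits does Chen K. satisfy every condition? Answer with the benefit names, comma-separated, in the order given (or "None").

Tuition Reimbursement, Stock Purchase Plan

Service from 23 Nov 2015 to 2021-07-03: 2049 days.
Tuition Reimbursement — status full-time ✓ (not excluded); service 2049 days ≥ 180 days ✓; age 58 ≥ 18 ✓; 36 hrs/wk ≥ 30 ✓ → eligible.
Home Office Allowance — status full-time ✓; service 2049 days ≥ 30 days ✓; rating 2 < 4 ✗ → not eligible.
Meal Allowance — service 2049 days ≥ 12 weeks (≈84 days) ✓; site Richmond ✗ (not Porto or Madison) → not eligible.
Stock Purchase Plan — status full-time ✓ (not excluded); service 2049 days ≥ 180 days ✓; 36 hrs/wk ≥ 32 ✓ → eligible.
Employee Assistance Program — site Richmond ✗ (not Tulsa or Pune) → not eligible.
Floating Holidays — site Richmond ✗ (not Austin, Leeds, or Portland) → not eligible.
Charitable Gift Match — status full-time ✓; service 2049 days ≥ 18 months (≈540 days) ✓; rating 2 < 3 ✗ → not eligible.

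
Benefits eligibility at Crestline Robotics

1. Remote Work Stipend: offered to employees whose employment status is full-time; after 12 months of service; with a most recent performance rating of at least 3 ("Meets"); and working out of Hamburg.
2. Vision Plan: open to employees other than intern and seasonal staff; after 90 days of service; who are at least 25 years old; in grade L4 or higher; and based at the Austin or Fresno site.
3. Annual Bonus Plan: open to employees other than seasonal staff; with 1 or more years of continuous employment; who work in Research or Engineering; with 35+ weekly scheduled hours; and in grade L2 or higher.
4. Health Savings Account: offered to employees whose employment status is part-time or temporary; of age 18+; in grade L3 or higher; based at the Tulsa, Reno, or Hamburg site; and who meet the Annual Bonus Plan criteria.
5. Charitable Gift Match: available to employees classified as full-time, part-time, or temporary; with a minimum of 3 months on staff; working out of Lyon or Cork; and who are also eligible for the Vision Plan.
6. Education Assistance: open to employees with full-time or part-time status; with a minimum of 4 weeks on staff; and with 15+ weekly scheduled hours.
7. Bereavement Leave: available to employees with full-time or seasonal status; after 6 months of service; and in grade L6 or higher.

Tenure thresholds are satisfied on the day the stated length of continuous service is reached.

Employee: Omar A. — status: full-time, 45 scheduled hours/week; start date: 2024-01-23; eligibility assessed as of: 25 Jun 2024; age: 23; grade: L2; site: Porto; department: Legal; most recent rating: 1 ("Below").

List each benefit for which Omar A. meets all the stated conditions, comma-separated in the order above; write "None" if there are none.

Service from 2024-01-23 to 25 Jun 2024: 154 days.
Remote Work Stipend — status full-time ✓; service 154 days < 12 months (≈360 days) ✗ → not eligible.
Vision Plan — status full-time ✓ (not excluded); service 154 days ≥ 90 days ✓; age 23 < 25 ✗ → not eligible.
Annual Bonus Plan — status full-time ✓ (not excluded); service 154 days < 1 year (≈365 days) ✗ → not eligible.
Health Savings Account — status full-time ✗ (requires part-time or temporary) → not eligible.
Charitable Gift Match — status full-time ✓; service 154 days ≥ 3 months (≈90 days) ✓; site Porto ✗ (not Lyon or Cork) → not eligible.
Education Assistance — status full-time ✓; service 154 days ≥ 4 weeks (≈28 days) ✓; 45 hrs/wk ≥ 15 ✓ → eligible.
Bereavement Leave — status full-time ✓; service 154 days < 6 months (≈180 days) ✗ → not eligible.

Education Assistance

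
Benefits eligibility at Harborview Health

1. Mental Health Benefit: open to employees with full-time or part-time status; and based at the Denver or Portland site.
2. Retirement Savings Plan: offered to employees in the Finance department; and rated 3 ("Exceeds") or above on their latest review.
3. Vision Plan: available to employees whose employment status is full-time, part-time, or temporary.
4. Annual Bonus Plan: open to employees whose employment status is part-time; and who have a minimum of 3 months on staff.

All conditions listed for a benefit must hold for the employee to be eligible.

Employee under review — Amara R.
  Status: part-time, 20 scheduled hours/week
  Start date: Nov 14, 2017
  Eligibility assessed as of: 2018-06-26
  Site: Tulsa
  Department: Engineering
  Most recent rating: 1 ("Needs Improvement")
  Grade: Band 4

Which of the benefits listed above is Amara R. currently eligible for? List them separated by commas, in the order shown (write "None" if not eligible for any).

Vision Plan, Annual Bonus Plan

Service from Nov 14, 2017 to 2018-06-26: 224 days.
Mental Health Benefit — status part-time ✓; site Tulsa ✗ (not Denver or Portland) → not eligible.
Retirement Savings Plan — dept Engineering ✗ → not eligible.
Vision Plan — status part-time ✓ → eligible.
Annual Bonus Plan — status part-time ✓; service 224 days ≥ 3 months (≈90 days) ✓ → eligible.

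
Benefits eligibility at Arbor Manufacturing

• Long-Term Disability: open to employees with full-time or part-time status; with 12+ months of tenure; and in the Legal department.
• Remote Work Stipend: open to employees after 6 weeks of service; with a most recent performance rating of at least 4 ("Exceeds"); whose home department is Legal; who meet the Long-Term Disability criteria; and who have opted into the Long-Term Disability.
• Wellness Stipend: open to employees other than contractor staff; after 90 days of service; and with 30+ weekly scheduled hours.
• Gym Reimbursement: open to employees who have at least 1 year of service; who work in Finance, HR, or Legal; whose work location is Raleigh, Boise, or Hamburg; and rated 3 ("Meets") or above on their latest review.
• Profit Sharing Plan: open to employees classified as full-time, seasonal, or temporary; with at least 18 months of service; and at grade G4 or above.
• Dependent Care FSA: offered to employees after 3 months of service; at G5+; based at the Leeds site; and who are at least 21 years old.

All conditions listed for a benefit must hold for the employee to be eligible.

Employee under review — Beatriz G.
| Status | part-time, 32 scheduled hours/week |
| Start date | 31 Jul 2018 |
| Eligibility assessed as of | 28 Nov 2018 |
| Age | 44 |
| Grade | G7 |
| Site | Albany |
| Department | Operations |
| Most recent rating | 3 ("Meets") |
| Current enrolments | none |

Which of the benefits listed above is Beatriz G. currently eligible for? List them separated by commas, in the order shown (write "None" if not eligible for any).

Service from 31 Jul 2018 to 28 Nov 2018: 120 days.
Long-Term Disability — status part-time ✓; service 120 days < 12 months (≈360 days) ✗ → not eligible.
Remote Work Stipend — service 120 days ≥ 6 weeks (≈42 days) ✓; rating 3 < 4 ✗ → not eligible.
Wellness Stipend — status part-time ✓ (not excluded); service 120 days ≥ 90 days ✓; 32 hrs/wk ≥ 30 ✓ → eligible.
Gym Reimbursement — service 120 days < 1 year (≈365 days) ✗ → not eligible.
Profit Sharing Plan — status part-time ✗ (requires full-time, seasonal, or temporary) → not eligible.
Dependent Care FSA — service 120 days ≥ 3 months (≈90 days) ✓; grade G7 ≥ G5 ✓; site Albany ✗ (not Leeds) → not eligible.

Wellness Stipend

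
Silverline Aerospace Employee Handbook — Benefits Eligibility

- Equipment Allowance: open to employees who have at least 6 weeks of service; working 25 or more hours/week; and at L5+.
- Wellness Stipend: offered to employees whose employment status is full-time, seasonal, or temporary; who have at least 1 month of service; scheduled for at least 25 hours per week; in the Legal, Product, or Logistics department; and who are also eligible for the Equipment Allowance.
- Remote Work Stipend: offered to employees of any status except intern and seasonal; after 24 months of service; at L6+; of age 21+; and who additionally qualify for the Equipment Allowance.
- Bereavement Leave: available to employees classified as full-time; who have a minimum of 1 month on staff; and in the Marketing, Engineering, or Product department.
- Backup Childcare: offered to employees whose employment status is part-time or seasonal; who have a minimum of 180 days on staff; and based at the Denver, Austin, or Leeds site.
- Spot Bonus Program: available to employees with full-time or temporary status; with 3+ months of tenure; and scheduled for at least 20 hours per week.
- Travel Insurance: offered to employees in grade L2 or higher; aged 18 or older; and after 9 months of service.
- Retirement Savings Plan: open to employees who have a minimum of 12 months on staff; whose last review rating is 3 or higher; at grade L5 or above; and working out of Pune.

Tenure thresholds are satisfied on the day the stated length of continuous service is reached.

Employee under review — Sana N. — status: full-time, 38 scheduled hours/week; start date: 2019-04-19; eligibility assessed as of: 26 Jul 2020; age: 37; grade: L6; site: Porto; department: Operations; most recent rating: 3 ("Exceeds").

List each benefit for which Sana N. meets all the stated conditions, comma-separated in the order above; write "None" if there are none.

Equipment Allowance, Spot Bonus Program, Travel Insurance

Service from 2019-04-19 to 26 Jul 2020: 464 days.
Equipment Allowance — service 464 days ≥ 6 weeks (≈42 days) ✓; 38 hrs/wk ≥ 25 ✓; grade L6 ≥ L5 ✓ → eligible.
Wellness Stipend — status full-time ✓; service 464 days ≥ 1 month (≈30 days) ✓; 38 hrs/wk ≥ 25 ✓; dept Operations ✗ → not eligible.
Remote Work Stipend — status full-time ✓ (not excluded); service 464 days < 24 months (≈720 days) ✗ → not eligible.
Bereavement Leave — status full-time ✓; service 464 days ≥ 1 month (≈30 days) ✓; dept Operations ✗ → not eligible.
Backup Childcare — status full-time ✗ (requires part-time or seasonal) → not eligible.
Spot Bonus Program — status full-time ✓; service 464 days ≥ 3 months (≈90 days) ✓; 38 hrs/wk ≥ 20 ✓ → eligible.
Travel Insurance — grade L6 ≥ L2 ✓; age 37 ≥ 18 ✓; service 464 days ≥ 9 months (≈270 days) ✓ → eligible.
Retirement Savings Plan — service 464 days ≥ 12 months (≈360 days) ✓; rating 3 ≥ 3 ✓; grade L6 ≥ L5 ✓; site Porto ✗ (not Pune) → not eligible.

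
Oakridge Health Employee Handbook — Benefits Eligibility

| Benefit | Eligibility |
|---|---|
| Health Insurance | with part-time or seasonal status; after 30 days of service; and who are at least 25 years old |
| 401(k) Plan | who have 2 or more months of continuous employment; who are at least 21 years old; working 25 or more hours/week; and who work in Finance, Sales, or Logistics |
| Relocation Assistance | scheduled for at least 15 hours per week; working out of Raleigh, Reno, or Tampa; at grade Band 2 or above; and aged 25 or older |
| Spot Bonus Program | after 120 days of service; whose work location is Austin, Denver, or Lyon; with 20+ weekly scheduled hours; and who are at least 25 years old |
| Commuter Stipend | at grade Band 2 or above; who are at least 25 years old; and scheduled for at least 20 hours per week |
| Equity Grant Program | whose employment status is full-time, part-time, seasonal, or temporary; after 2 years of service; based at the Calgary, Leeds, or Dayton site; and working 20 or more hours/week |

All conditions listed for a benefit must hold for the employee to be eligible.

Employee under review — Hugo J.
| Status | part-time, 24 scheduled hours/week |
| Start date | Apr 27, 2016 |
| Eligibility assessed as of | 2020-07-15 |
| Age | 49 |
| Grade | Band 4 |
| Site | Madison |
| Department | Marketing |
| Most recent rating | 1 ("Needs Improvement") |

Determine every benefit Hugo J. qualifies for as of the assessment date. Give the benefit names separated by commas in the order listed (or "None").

Service from Apr 27, 2016 to 2020-07-15: 1540 days.
Health Insurance — status part-time ✓; service 1540 days ≥ 30 days ✓; age 49 ≥ 25 ✓ → eligible.
401(k) Plan — service 1540 days ≥ 2 months (≈60 days) ✓; age 49 ≥ 21 ✓; 24 hrs/wk < 25 ✗ → not eligible.
Relocation Assistance — 24 hrs/wk ≥ 15 ✓; site Madison ✗ (not Raleigh, Reno, or Tampa) → not eligible.
Spot Bonus Program — service 1540 days ≥ 120 days ✓; site Madison ✗ (not Austin, Denver, or Lyon) → not eligible.
Commuter Stipend — grade Band 4 ≥ Band 2 ✓; age 49 ≥ 25 ✓; 24 hrs/wk ≥ 20 ✓ → eligible.
Equity Grant Program — status part-time ✓; service 1540 days ≥ 2 years (≈730 days) ✓; site Madison ✗ (not Calgary, Leeds, or Dayton) → not eligible.

Health Insurance, Commuter Stipend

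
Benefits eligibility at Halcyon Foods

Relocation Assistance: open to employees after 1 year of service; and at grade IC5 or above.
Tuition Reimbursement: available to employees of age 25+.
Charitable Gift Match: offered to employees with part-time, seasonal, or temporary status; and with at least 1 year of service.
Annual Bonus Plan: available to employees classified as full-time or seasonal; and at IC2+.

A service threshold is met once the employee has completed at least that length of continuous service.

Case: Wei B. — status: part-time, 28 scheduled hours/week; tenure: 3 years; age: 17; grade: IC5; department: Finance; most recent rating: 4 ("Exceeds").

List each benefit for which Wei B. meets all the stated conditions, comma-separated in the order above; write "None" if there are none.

Relocation Assistance — service 3 years ≥ 1 year ✓; grade IC5 ≥ IC5 ✓ → eligible.
Tuition Reimbursement — age 17 < 25 ✗ → not eligible.
Charitable Gift Match — status part-time ✓; service 3 years ≥ 1 year ✓ → eligible.
Annual Bonus Plan — status part-time ✗ (requires full-time or seasonal) → not eligible.

Relocation Assistance, Charitable Gift Match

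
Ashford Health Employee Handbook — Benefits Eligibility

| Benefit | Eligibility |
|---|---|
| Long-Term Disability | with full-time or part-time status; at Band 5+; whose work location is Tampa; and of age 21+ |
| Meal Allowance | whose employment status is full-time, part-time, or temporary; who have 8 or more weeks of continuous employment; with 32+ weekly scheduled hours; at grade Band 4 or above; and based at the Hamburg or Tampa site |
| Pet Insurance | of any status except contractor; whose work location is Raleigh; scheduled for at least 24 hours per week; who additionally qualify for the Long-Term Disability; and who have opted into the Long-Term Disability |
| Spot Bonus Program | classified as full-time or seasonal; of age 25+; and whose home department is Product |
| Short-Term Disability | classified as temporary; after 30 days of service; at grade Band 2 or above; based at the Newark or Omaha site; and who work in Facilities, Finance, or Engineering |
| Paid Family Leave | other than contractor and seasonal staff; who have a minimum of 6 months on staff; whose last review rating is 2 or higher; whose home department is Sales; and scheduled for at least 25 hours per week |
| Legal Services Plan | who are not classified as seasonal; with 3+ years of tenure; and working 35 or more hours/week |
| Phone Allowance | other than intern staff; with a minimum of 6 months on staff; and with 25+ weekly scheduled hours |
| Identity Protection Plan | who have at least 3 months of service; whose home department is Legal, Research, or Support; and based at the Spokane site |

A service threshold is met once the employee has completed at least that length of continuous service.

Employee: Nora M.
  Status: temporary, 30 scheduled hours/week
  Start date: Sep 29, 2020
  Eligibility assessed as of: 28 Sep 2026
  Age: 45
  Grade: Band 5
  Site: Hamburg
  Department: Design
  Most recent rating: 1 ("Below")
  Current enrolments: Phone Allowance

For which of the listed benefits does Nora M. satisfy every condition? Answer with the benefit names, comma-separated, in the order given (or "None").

Service from Sep 29, 2020 to 28 Sep 2026: 2190 days.
Long-Term Disability — status temporary ✗ (requires full-time or part-time) → not eligible.
Meal Allowance — status temporary ✓; service 2190 days ≥ 8 weeks (≈56 days) ✓; 30 hrs/wk < 32 ✗ → not eligible.
Pet Insurance — status temporary ✓ (not excluded); site Hamburg ✗ (not Raleigh) → not eligible.
Spot Bonus Program — status temporary ✗ (requires full-time or seasonal) → not eligible.
Short-Term Disability — status temporary ✓; service 2190 days ≥ 30 days ✓; grade Band 5 ≥ Band 2 ✓; site Hamburg ✗ (not Newark or Omaha) → not eligible.
Paid Family Leave — status temporary ✓ (not excluded); service 2190 days ≥ 6 months (≈180 days) ✓; rating 1 < 2 ✗ → not eligible.
Legal Services Plan — status temporary ✓ (not excluded); service 2190 days ≥ 3 years (≈1095 days) ✓; 30 hrs/wk < 35 ✗ → not eligible.
Phone Allowance — status temporary ✓ (not excluded); service 2190 days ≥ 6 months (≈180 days) ✓; 30 hrs/wk ≥ 25 ✓ → eligible.
Identity Protection Plan — service 2190 days ≥ 3 months (≈90 days) ✓; dept Design ✗ → not eligible.

Phone Allowance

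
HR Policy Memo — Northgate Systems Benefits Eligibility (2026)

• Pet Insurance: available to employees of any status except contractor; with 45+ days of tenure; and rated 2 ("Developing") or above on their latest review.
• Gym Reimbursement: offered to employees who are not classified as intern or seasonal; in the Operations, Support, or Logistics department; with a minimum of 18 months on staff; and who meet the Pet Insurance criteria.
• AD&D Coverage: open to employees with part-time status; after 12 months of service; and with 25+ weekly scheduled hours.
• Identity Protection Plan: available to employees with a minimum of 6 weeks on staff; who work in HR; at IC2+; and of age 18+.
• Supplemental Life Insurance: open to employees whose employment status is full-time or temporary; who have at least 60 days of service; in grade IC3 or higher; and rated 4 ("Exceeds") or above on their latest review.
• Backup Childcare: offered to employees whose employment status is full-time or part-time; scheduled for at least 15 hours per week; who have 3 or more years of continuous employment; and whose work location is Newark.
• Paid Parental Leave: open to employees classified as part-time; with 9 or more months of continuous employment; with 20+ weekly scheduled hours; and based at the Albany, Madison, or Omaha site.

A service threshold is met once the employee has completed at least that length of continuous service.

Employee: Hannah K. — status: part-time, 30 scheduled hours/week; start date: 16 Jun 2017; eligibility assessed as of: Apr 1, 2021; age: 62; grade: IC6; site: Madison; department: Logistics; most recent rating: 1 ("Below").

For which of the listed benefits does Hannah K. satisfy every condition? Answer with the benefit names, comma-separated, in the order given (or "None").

AD&D Coverage, Paid Parental Leave

Service from 16 Jun 2017 to Apr 1, 2021: 1385 days.
Pet Insurance — status part-time ✓ (not excluded); service 1385 days ≥ 45 days ✓; rating 1 < 2 ✗ → not eligible.
Gym Reimbursement — status part-time ✓ (not excluded); dept Logistics ✓; service 1385 days ≥ 18 months (≈540 days) ✓; not eligible for Pet Insurance ✗ → not eligible.
AD&D Coverage — status part-time ✓; service 1385 days ≥ 12 months (≈360 days) ✓; 30 hrs/wk ≥ 25 ✓ → eligible.
Identity Protection Plan — service 1385 days ≥ 6 weeks (≈42 days) ✓; dept Logistics ✗ → not eligible.
Supplemental Life Insurance — status part-time ✗ (requires full-time or temporary) → not eligible.
Backup Childcare — status part-time ✓; 30 hrs/wk ≥ 15 ✓; service 1385 days ≥ 3 years (≈1095 days) ✓; site Madison ✗ (not Newark) → not eligible.
Paid Parental Leave — status part-time ✓; service 1385 days ≥ 9 months (≈270 days) ✓; 30 hrs/wk ≥ 20 ✓; site Madison ✓ → eligible.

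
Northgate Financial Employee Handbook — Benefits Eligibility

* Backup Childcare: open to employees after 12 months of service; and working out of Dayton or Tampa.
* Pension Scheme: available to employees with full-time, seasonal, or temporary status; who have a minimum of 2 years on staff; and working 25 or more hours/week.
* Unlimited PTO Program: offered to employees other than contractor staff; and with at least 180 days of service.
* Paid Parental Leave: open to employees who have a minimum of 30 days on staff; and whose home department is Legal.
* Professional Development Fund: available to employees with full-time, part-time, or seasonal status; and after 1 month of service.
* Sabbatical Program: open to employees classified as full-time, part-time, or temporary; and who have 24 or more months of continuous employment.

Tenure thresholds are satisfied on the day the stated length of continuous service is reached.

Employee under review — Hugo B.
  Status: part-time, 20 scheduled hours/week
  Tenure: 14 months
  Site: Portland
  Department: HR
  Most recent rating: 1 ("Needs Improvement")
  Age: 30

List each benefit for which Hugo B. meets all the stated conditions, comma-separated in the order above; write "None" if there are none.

Unlimited PTO Program, Professional Development Fund

Backup Childcare — service 14 months ≥ 12 months ✓; site Portland ✗ (not Dayton or Tampa) → not eligible.
Pension Scheme — status part-time ✗ (requires full-time, seasonal, or temporary) → not eligible.
Unlimited PTO Program — status part-time ✓ (not excluded); service 14 months ≥ 180 days ✓ → eligible.
Paid Parental Leave — service 14 months ≥ 30 days ✓; dept HR ✗ → not eligible.
Professional Development Fund — status part-time ✓; service 14 months ≥ 1 month ✓ → eligible.
Sabbatical Program — status part-time ✓; service 14 months < 24 months ✗ → not eligible.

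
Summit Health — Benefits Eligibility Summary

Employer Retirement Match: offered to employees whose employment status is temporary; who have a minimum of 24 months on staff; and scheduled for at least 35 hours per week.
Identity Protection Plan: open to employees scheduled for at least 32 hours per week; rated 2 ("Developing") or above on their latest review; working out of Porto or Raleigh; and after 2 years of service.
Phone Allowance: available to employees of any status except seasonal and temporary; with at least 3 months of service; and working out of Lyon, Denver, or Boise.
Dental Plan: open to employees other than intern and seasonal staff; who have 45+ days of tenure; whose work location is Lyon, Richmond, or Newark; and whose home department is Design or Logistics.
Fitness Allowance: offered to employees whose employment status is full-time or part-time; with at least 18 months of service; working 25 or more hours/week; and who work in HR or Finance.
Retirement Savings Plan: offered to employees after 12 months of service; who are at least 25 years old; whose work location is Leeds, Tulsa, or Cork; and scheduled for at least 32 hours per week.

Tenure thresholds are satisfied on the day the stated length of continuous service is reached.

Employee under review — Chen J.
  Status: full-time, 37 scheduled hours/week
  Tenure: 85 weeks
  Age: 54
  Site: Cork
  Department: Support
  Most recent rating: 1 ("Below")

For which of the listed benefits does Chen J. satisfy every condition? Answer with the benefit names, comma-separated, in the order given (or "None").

Employer Retirement Match — status full-time ✗ (requires temporary) → not eligible.
Identity Protection Plan — 37 hrs/wk ≥ 32 ✓; rating 1 < 2 ✗ → not eligible.
Phone Allowance — status full-time ✓ (not excluded); service 85 weeks ≥ 3 months (≈90 days) ✓; site Cork ✗ (not Lyon, Denver, or Boise) → not eligible.
Dental Plan — status full-time ✓ (not excluded); service 85 weeks ≥ 45 days ✓; site Cork ✗ (not Lyon, Richmond, or Newark) → not eligible.
Fitness Allowance — status full-time ✓; service 85 weeks ≥ 18 months (≈540 days) ✓; 37 hrs/wk ≥ 25 ✓; dept Support ✗ → not eligible.
Retirement Savings Plan — service 85 weeks ≥ 12 months (≈360 days) ✓; age 54 ≥ 25 ✓; site Cork ✓; 37 hrs/wk ≥ 32 ✓ → eligible.

Retirement Savings Plan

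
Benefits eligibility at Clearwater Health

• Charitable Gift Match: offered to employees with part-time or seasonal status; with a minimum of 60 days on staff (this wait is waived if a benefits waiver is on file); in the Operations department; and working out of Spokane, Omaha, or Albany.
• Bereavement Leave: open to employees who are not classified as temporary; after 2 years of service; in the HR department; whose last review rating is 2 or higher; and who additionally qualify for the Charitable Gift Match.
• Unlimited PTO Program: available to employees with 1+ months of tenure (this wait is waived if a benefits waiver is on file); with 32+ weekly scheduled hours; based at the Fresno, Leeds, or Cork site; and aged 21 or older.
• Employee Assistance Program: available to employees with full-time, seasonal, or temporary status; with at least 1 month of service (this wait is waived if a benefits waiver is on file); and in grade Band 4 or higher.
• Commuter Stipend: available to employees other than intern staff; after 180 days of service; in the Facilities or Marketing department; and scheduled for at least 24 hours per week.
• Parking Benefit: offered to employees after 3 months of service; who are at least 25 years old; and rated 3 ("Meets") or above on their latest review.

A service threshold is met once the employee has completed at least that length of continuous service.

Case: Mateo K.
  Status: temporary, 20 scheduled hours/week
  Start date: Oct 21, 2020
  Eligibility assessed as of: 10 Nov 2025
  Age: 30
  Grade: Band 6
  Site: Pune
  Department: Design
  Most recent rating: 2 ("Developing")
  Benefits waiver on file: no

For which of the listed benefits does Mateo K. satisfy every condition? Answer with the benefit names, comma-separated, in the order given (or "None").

Service from Oct 21, 2020 to 10 Nov 2025: 1846 days.
Charitable Gift Match — status temporary ✗ (requires part-time or seasonal) → not eligible.
Bereavement Leave — status temporary ✗ (excluded) → not eligible.
Unlimited PTO Program — no waiver, service 1846 days ≥ 1 month (≈30 days) ✓; 20 hrs/wk < 32 ✗ → not eligible.
Employee Assistance Program — status temporary ✓; no waiver, service 1846 days ≥ 1 month (≈30 days) ✓; grade Band 6 ≥ Band 4 ✓ → eligible.
Commuter Stipend — status temporary ✓ (not excluded); service 1846 days ≥ 180 days ✓; dept Design ✗ → not eligible.
Parking Benefit — service 1846 days ≥ 3 months (≈90 days) ✓; age 30 ≥ 25 ✓; rating 2 < 3 ✗ → not eligible.

Employee Assistance Program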